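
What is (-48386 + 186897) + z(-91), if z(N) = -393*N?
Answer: 174274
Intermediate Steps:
(-48386 + 186897) + z(-91) = (-48386 + 186897) - 393*(-91) = 138511 + 35763 = 174274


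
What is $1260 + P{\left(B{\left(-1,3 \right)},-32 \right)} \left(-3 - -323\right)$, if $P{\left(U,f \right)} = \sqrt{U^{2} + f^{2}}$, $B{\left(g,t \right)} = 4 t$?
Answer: $1260 + 1280 \sqrt{73} \approx 12196.0$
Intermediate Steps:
$1260 + P{\left(B{\left(-1,3 \right)},-32 \right)} \left(-3 - -323\right) = 1260 + \sqrt{\left(4 \cdot 3\right)^{2} + \left(-32\right)^{2}} \left(-3 - -323\right) = 1260 + \sqrt{12^{2} + 1024} \left(-3 + 323\right) = 1260 + \sqrt{144 + 1024} \cdot 320 = 1260 + \sqrt{1168} \cdot 320 = 1260 + 4 \sqrt{73} \cdot 320 = 1260 + 1280 \sqrt{73}$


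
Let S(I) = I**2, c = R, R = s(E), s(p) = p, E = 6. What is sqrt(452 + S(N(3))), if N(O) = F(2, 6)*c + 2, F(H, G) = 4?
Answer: 2*sqrt(282) ≈ 33.586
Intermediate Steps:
R = 6
c = 6
N(O) = 26 (N(O) = 4*6 + 2 = 24 + 2 = 26)
sqrt(452 + S(N(3))) = sqrt(452 + 26**2) = sqrt(452 + 676) = sqrt(1128) = 2*sqrt(282)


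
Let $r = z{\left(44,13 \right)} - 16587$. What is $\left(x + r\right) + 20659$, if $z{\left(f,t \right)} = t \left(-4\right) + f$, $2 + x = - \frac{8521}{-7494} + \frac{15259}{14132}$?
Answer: $\frac{215210862307}{52952604} \approx 4064.2$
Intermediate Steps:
$x = \frac{11479651}{52952604}$ ($x = -2 + \left(- \frac{8521}{-7494} + \frac{15259}{14132}\right) = -2 + \left(\left(-8521\right) \left(- \frac{1}{7494}\right) + 15259 \cdot \frac{1}{14132}\right) = -2 + \left(\frac{8521}{7494} + \frac{15259}{14132}\right) = -2 + \frac{117384859}{52952604} = \frac{11479651}{52952604} \approx 0.21679$)
$z{\left(f,t \right)} = f - 4 t$ ($z{\left(f,t \right)} = - 4 t + f = f - 4 t$)
$r = -16595$ ($r = \left(44 - 52\right) - 16587 = -8 - 16587 = -16595$)
$\left(x + r\right) + 20659 = \left(\frac{11479651}{52952604} - 16595\right) + 20659 = - \frac{878736983729}{52952604} + 20659 = \frac{215210862307}{52952604}$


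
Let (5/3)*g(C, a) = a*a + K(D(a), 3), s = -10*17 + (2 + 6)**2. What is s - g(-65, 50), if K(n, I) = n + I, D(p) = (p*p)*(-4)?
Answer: 21961/5 ≈ 4392.2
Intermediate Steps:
D(p) = -4*p**2 (D(p) = p**2*(-4) = -4*p**2)
s = -106 (s = -170 + 8**2 = -170 + 64 = -106)
K(n, I) = I + n
g(C, a) = 9/5 - 9*a**2/5 (g(C, a) = 3*(a*a + (3 - 4*a**2))/5 = 3*(a**2 + (3 - 4*a**2))/5 = 3*(3 - 3*a**2)/5 = 9/5 - 9*a**2/5)
s - g(-65, 50) = -106 - (9/5 - 9/5*50**2) = -106 - (9/5 - 9/5*2500) = -106 - (9/5 - 4500) = -106 - 1*(-22491/5) = -106 + 22491/5 = 21961/5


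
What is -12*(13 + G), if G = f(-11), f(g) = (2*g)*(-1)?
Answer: -420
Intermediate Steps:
f(g) = -2*g
G = 22 (G = -2*(-11) = 22)
-12*(13 + G) = -12*(13 + 22) = -12*35 = -420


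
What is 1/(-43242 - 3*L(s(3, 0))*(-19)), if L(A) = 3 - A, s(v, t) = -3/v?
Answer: -1/43014 ≈ -2.3248e-5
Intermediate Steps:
1/(-43242 - 3*L(s(3, 0))*(-19)) = 1/(-43242 - 3*(3 - (-3)/3)*(-19)) = 1/(-43242 - 3*(3 - 1*(-1))*(-19)) = 1/(-43242 - 3*(3 + 1)*(-19)) = 1/(-43242 - 3*4*(-19)) = 1/(-43242 - 12*(-19)) = 1/(-43242 + 228) = 1/(-43014) = -1/43014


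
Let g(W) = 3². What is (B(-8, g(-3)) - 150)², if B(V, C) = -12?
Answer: 26244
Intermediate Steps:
g(W) = 9
(B(-8, g(-3)) - 150)² = (-12 - 150)² = (-162)² = 26244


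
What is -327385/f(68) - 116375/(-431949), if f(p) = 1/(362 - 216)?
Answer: -2949484127845/61707 ≈ -4.7798e+7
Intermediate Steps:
f(p) = 1/146
-327385/f(68) - 116375/(-431949) = -327385/1/146 - 116375/(-431949) = -327385*146 - 116375*(-1/431949) = -47798210 + 16625/61707 = -2949484127845/61707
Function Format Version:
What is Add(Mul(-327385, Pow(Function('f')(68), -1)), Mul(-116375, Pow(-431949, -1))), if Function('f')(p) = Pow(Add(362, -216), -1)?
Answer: Rational(-2949484127845, 61707) ≈ -4.7798e+7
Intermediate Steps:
Function('f')(p) = Rational(1, 146) (Function('f')(p) = Pow(146, -1) = Rational(1, 146))
Add(Mul(-327385, Pow(Function('f')(68), -1)), Mul(-116375, Pow(-431949, -1))) = Add(Mul(-327385, Pow(Rational(1, 146), -1)), Mul(-116375, Pow(-431949, -1))) = Add(Mul(-327385, 146), Mul(-116375, Rational(-1, 431949))) = Add(-47798210, Rational(16625, 61707)) = Rational(-2949484127845, 61707)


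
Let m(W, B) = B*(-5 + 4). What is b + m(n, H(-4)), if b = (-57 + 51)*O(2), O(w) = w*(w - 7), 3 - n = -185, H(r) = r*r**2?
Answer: 124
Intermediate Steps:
H(r) = r**3
n = 188 (n = 3 - 1*(-185) = 3 + 185 = 188)
m(W, B) = -B (m(W, B) = B*(-1) = -B)
O(w) = w*(-7 + w)
b = 60 (b = (-57 + 51)*(2*(-7 + 2)) = -12*(-5) = -6*(-10) = 60)
b + m(n, H(-4)) = 60 - 1*(-4)**3 = 60 - 1*(-64) = 60 + 64 = 124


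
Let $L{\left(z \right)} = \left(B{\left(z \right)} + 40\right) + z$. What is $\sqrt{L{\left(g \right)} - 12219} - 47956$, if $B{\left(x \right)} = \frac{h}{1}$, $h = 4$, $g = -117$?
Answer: $-47956 + 2 i \sqrt{3073} \approx -47956.0 + 110.87 i$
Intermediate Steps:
$B{\left(x \right)} = 4$ ($B{\left(x \right)} = \frac{4}{1} = 4 \cdot 1 = 4$)
$L{\left(z \right)} = 44 + z$ ($L{\left(z \right)} = \left(4 + 40\right) + z = 44 + z$)
$\sqrt{L{\left(g \right)} - 12219} - 47956 = \sqrt{\left(44 - 117\right) - 12219} - 47956 = \sqrt{-73 - 12219} - 47956 = \sqrt{-12292} - 47956 = 2 i \sqrt{3073} - 47956 = -47956 + 2 i \sqrt{3073}$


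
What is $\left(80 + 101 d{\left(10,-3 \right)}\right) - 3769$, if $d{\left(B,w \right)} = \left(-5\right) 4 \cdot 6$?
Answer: $-15809$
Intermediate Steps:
$d{\left(B,w \right)} = -120$ ($d{\left(B,w \right)} = \left(-20\right) 6 = -120$)
$\left(80 + 101 d{\left(10,-3 \right)}\right) - 3769 = \left(80 + 101 \left(-120\right)\right) - 3769 = \left(80 - 12120\right) - 3769 = -12040 - 3769 = -15809$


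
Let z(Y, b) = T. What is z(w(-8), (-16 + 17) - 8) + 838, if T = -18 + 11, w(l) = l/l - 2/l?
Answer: 831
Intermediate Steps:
w(l) = 1 - 2/l
T = -7
z(Y, b) = -7
z(w(-8), (-16 + 17) - 8) + 838 = -7 + 838 = 831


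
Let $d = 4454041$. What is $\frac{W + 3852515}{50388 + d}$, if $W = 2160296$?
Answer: $\frac{6012811}{4504429} \approx 1.3349$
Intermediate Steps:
$\frac{W + 3852515}{50388 + d} = \frac{2160296 + 3852515}{50388 + 4454041} = \frac{6012811}{4504429}$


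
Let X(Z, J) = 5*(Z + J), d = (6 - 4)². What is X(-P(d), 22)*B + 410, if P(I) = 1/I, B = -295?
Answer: -126685/4 ≈ -31671.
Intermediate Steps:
d = 4 (d = 2² = 4)
X(Z, J) = 5*J + 5*Z (X(Z, J) = 5*(J + Z) = 5*J + 5*Z)
X(-P(d), 22)*B + 410 = (5*22 + 5*(-1/4))*(-295) + 410 = (110 + 5*(-1*¼))*(-295) + 410 = (110 + 5*(-¼))*(-295) + 410 = (110 - 5/4)*(-295) + 410 = (435/4)*(-295) + 410 = -128325/4 + 410 = -126685/4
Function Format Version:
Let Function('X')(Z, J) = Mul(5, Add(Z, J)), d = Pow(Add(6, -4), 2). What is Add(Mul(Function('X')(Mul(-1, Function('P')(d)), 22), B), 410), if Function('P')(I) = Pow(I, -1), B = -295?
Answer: Rational(-126685, 4) ≈ -31671.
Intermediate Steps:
d = 4 (d = Pow(2, 2) = 4)
Function('X')(Z, J) = Add(Mul(5, J), Mul(5, Z)) (Function('X')(Z, J) = Mul(5, Add(J, Z)) = Add(Mul(5, J), Mul(5, Z)))
Add(Mul(Function('X')(Mul(-1, Function('P')(d)), 22), B), 410) = Add(Mul(Add(Mul(5, 22), Mul(5, Mul(-1, Pow(4, -1)))), -295), 410) = Add(Mul(Add(110, Mul(5, Mul(-1, Rational(1, 4)))), -295), 410) = Add(Mul(Add(110, Mul(5, Rational(-1, 4))), -295), 410) = Add(Mul(Add(110, Rational(-5, 4)), -295), 410) = Add(Mul(Rational(435, 4), -295), 410) = Add(Rational(-128325, 4), 410) = Rational(-126685, 4)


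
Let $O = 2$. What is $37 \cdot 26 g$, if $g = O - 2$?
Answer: $0$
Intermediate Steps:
$g = 0$ ($g = 2 - 2 = 0$)
$37 \cdot 26 g = 37 \cdot 26 \cdot 0 = 962 \cdot 0 = 0$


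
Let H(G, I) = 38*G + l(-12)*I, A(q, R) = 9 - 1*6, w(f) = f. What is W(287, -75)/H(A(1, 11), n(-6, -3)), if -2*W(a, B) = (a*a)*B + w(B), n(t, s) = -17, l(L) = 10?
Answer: -3088875/56 ≈ -55159.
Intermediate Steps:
A(q, R) = 3 (A(q, R) = 9 - 6 = 3)
W(a, B) = -B/2 - B*a²/2 (W(a, B) = -((a*a)*B + B)/2 = -(a²*B + B)/2 = -(B*a² + B)/2 = -(B + B*a²)/2 = -B/2 - B*a²/2)
H(G, I) = 10*I + 38*G (H(G, I) = 38*G + 10*I = 10*I + 38*G)
W(287, -75)/H(A(1, 11), n(-6, -3)) = ((½)*(-75)*(-1 - 1*287²))/(10*(-17) + 38*3) = ((½)*(-75)*(-1 - 1*82369))/(-170 + 114) = ((½)*(-75)*(-1 - 82369))/(-56) = ((½)*(-75)*(-82370))*(-1/56) = 3088875*(-1/56) = -3088875/56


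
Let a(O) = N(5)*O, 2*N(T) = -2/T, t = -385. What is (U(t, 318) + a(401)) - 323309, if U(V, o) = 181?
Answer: -1616041/5 ≈ -3.2321e+5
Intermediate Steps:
N(T) = -1/T (N(T) = (-2/T)/2 = -1/T)
a(O) = -O/5 (a(O) = (-1/5)*O = (-1*⅕)*O = -O/5)
(U(t, 318) + a(401)) - 323309 = (181 - ⅕*401) - 323309 = (181 - 401/5) - 323309 = 504/5 - 323309 = -1616041/5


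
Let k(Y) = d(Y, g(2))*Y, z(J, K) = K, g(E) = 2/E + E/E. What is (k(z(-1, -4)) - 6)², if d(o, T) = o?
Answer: 100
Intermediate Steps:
g(E) = 1 + 2/E (g(E) = 2/E + 1 = 1 + 2/E)
k(Y) = Y² (k(Y) = Y*Y = Y²)
(k(z(-1, -4)) - 6)² = ((-4)² - 6)² = (16 - 6)² = 10² = 100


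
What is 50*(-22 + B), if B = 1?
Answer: -1050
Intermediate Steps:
50*(-22 + B) = 50*(-22 + 1) = 50*(-21) = -1050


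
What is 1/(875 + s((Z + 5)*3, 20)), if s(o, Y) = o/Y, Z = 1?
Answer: 10/8759 ≈ 0.0011417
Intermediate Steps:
1/(875 + s((Z + 5)*3, 20)) = 1/(875 + ((1 + 5)*3)/20) = 1/(875 + (6*3)*(1/20)) = 1/(875 + 18*(1/20)) = 1/(875 + 9/10) = 1/(8759/10) = 10/8759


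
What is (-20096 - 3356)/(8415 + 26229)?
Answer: -5863/8661 ≈ -0.67694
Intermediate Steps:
(-20096 - 3356)/(8415 + 26229) = -23452/34644 = -23452*1/34644 = -5863/8661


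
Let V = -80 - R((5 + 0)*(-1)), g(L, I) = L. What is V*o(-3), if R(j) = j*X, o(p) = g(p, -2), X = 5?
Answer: 165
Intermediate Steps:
o(p) = p
R(j) = 5*j (R(j) = j*5 = 5*j)
V = -55 (V = -80 - 5*(5 + 0)*(-1) = -80 - 5*5*(-1) = -80 - 5*(-5) = -80 - 1*(-25) = -80 + 25 = -55)
V*o(-3) = -55*(-3) = 165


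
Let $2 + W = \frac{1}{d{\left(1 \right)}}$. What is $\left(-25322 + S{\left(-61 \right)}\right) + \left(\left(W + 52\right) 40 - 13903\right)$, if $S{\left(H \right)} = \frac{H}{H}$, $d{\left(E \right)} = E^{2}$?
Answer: $-37184$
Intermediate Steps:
$W = -1$ ($W = -2 + \frac{1}{1^{2}} = -2 + 1^{-1} = -2 + 1 = -1$)
$S{\left(H \right)} = 1$
$\left(-25322 + S{\left(-61 \right)}\right) + \left(\left(W + 52\right) 40 - 13903\right) = \left(-25322 + 1\right) - \left(13903 - \left(-1 + 52\right) 40\right) = -25321 + \left(51 \cdot 40 - 13903\right) = -25321 + \left(2040 - 13903\right) = -25321 - 11863 = -37184$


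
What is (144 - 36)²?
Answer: 11664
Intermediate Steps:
(144 - 36)² = 108² = 11664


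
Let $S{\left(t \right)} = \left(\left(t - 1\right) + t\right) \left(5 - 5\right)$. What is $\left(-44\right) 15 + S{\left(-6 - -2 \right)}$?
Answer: $-660$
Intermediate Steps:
$S{\left(t \right)} = 0$ ($S{\left(t \right)} = \left(\left(-1 + t\right) + t\right) 0 = \left(-1 + 2 t\right) 0 = 0$)
$\left(-44\right) 15 + S{\left(-6 - -2 \right)} = \left(-44\right) 15 + 0 = -660 + 0 = -660$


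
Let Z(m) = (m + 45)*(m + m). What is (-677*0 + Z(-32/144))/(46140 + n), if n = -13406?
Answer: -62/101979 ≈ -0.00060797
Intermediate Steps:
Z(m) = 2*m*(45 + m) (Z(m) = (45 + m)*(2*m) = 2*m*(45 + m))
(-677*0 + Z(-32/144))/(46140 + n) = (-677*0 + 2*(-32/144)*(45 - 32/144))/(46140 - 13406) = (0 + 2*(-32*1/144)*(45 - 32*1/144))/32734 = (0 + 2*(-2/9)*(45 - 2/9))*(1/32734) = (0 + 2*(-2/9)*(403/9))*(1/32734) = (0 - 1612/81)*(1/32734) = -1612/81*1/32734 = -62/101979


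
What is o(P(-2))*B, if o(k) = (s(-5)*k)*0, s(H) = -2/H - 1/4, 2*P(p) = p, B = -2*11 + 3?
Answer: 0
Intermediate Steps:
B = -19 (B = -22 + 3 = -19)
P(p) = p/2
s(H) = -1/4 - 2/H (s(H) = -2/H - 1*1/4 = -2/H - 1/4 = -1/4 - 2/H)
o(k) = 0 (o(k) = (((1/4)*(-8 - 1*(-5))/(-5))*k)*0 = (((1/4)*(-1/5)*(-8 + 5))*k)*0 = (((1/4)*(-1/5)*(-3))*k)*0 = (3*k/20)*0 = 0)
o(P(-2))*B = 0*(-19) = 0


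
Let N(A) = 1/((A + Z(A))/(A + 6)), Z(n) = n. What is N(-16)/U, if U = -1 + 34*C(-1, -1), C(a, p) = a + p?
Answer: -5/1104 ≈ -0.0045290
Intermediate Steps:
N(A) = (6 + A)/(2*A) (N(A) = 1/((A + A)/(A + 6)) = 1/((2*A)/(6 + A)) = 1/(2*A/(6 + A)) = (6 + A)/(2*A))
U = -69 (U = -1 + 34*(-1 - 1) = -1 + 34*(-2) = -1 - 68 = -69)
N(-16)/U = ((½)*(6 - 16)/(-16))/(-69) = ((½)*(-1/16)*(-10))*(-1/69) = (5/16)*(-1/69) = -5/1104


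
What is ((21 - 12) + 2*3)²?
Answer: 225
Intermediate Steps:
((21 - 12) + 2*3)² = (9 + 6)² = 15² = 225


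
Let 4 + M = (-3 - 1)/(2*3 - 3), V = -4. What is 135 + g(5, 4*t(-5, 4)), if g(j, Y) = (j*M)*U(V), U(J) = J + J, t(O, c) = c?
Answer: 1045/3 ≈ 348.33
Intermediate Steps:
U(J) = 2*J
M = -16/3 (M = -4 + (-3 - 1)/(2*3 - 3) = -4 - 4/(6 - 3) = -4 - 4/3 = -16/3 ≈ -5.3333)
g(j, Y) = 128*j/3 (g(j, Y) = (j*(-16/3))*(2*(-4)) = -16*j/3*(-8) = 128*j/3)
135 + g(5, 4*t(-5, 4)) = 135 + (128/3)*5 = 135 + 640/3 = 1045/3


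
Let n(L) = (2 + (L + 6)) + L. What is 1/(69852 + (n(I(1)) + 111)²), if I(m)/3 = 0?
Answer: 1/84013 ≈ 1.1903e-5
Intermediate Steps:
I(m) = 0 (I(m) = 3*0 = 0)
n(L) = 8 + 2*L (n(L) = (2 + (6 + L)) + L = (8 + L) + L = 8 + 2*L)
1/(69852 + (n(I(1)) + 111)²) = 1/(69852 + ((8 + 2*0) + 111)²) = 1/(69852 + ((8 + 0) + 111)²) = 1/(69852 + (8 + 111)²) = 1/(69852 + 119²) = 1/(69852 + 14161) = 1/84013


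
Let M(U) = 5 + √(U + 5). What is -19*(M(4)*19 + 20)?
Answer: -3268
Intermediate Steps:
M(U) = 5 + √(5 + U)
-19*(M(4)*19 + 20) = -19*((5 + √(5 + 4))*19 + 20) = -19*((5 + √9)*19 + 20) = -19*((5 + 3)*19 + 20) = -19*(8*19 + 20) = -19*(152 + 20) = -19*172 = -3268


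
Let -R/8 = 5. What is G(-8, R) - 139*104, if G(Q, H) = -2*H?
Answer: -14376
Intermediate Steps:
R = -40 (R = -8*5 = -40)
G(-8, R) - 139*104 = -2*(-40) - 139*104 = 80 - 14456 = -14376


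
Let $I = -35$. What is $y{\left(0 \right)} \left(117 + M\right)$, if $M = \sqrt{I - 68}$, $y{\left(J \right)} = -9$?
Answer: $-1053 - 9 i \sqrt{103} \approx -1053.0 - 91.34 i$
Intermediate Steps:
$M = i \sqrt{103}$ ($M = \sqrt{-35 - 68} = \sqrt{-103} = i \sqrt{103} \approx 10.149 i$)
$y{\left(0 \right)} \left(117 + M\right) = - 9 \left(117 + i \sqrt{103}\right) = -1053 - 9 i \sqrt{103}$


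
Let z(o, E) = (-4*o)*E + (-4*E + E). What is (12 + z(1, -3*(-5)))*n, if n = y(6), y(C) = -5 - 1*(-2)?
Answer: 279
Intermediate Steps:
y(C) = -3 (y(C) = -5 + 2 = -3)
n = -3
z(o, E) = -3*E - 4*E*o (z(o, E) = -4*E*o - 3*E = -3*E - 4*E*o)
(12 + z(1, -3*(-5)))*n = (12 - (-3*(-5))*(3 + 4*1))*(-3) = (12 - 1*15*(3 + 4))*(-3) = (12 - 1*15*7)*(-3) = (12 - 105)*(-3) = -93*(-3) = 279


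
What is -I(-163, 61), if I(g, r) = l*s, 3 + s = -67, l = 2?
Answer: 140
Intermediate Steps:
s = -70 (s = -3 - 67 = -70)
I(g, r) = -140 (I(g, r) = 2*(-70) = -140)
-I(-163, 61) = -1*(-140) = 140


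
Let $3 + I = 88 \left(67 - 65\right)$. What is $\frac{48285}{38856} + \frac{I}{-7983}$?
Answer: $\frac{126245689}{103395816} \approx 1.221$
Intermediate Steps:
$I = 173$ ($I = -3 + 88 \left(67 - 65\right) = -3 + 88 \cdot 2 = -3 + 176 = 173$)
$\frac{48285}{38856} + \frac{I}{-7983} = \frac{48285}{38856} + \frac{173}{-7983} = 48285 \cdot \frac{1}{38856} + 173 \left(- \frac{1}{7983}\right) = \frac{16095}{12952} - \frac{173}{7983} = \frac{126245689}{103395816}$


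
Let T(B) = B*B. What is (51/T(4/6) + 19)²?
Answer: 286225/16 ≈ 17889.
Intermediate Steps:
T(B) = B²
(51/T(4/6) + 19)² = (51/((4/6)²) + 19)² = (51/((4*(⅙))²) + 19)² = (51/((⅔)²) + 19)² = (51/(4/9) + 19)² = (51*(9/4) + 19)² = (459/4 + 19)² = (535/4)² = 286225/16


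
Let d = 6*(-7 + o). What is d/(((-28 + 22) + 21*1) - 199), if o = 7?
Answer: 0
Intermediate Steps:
d = 0 (d = 6*(-7 + 7) = 6*0 = 0)
d/(((-28 + 22) + 21*1) - 199) = 0/(((-28 + 22) + 21*1) - 199) = 0/((-6 + 21) - 199) = 0/(15 - 199) = 0/(-184) = -1/184*0 = 0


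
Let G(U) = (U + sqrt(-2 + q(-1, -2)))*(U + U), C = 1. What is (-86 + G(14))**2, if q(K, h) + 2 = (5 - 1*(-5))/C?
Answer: 98340 + 17136*sqrt(6) ≈ 1.4031e+5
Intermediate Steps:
q(K, h) = 8 (q(K, h) = -2 + (5 - 1*(-5))/1 = -2 + (5 + 5)*1 = -2 + 10*1 = -2 + 10 = 8)
G(U) = 2*U*(U + sqrt(6)) (G(U) = (U + sqrt(-2 + 8))*(U + U) = (U + sqrt(6))*(2*U) = 2*U*(U + sqrt(6)))
(-86 + G(14))**2 = (-86 + 2*14*(14 + sqrt(6)))**2 = (-86 + (392 + 28*sqrt(6)))**2 = (306 + 28*sqrt(6))**2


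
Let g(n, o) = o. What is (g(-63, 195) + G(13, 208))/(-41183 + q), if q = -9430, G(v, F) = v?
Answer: -208/50613 ≈ -0.0041096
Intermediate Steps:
(g(-63, 195) + G(13, 208))/(-41183 + q) = (195 + 13)/(-41183 - 9430) = 208/(-50613) = 208*(-1/50613) = -208/50613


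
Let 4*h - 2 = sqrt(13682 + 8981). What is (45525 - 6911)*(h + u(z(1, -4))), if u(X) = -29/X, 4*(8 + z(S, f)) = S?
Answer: 5077741/31 + 19307*sqrt(22663)/2 ≈ 1.6171e+6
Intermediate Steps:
z(S, f) = -8 + S/4
h = 1/2 + sqrt(22663)/4 (h = 1/2 + sqrt(13682 + 8981)/4 = 1/2 + sqrt(22663)/4 ≈ 38.136)
(45525 - 6911)*(h + u(z(1, -4))) = (45525 - 6911)*((1/2 + sqrt(22663)/4) - 29/(-8 + (1/4)*1)) = 38614*((1/2 + sqrt(22663)/4) - 29/(-8 + 1/4)) = 38614*((1/2 + sqrt(22663)/4) - 29/(-31/4)) = 38614*((1/2 + sqrt(22663)/4) - 29*(-4/31)) = 38614*((1/2 + sqrt(22663)/4) + 116/31) = 38614*(263/62 + sqrt(22663)/4) = 5077741/31 + 19307*sqrt(22663)/2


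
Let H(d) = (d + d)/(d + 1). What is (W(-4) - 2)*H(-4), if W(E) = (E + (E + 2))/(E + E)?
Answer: -10/3 ≈ -3.3333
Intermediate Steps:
W(E) = (2 + 2*E)/(2*E) (W(E) = (E + (2 + E))/((2*E)) = (2 + 2*E)*(1/(2*E)) = (2 + 2*E)/(2*E))
H(d) = 2*d/(1 + d) (H(d) = (2*d)/(1 + d) = 2*d/(1 + d))
(W(-4) - 2)*H(-4) = ((1 - 4)/(-4) - 2)*(2*(-4)/(1 - 4)) = (-¼*(-3) - 2)*(2*(-4)/(-3)) = (¾ - 2)*(2*(-4)*(-⅓)) = -5/4*8/3 = -10/3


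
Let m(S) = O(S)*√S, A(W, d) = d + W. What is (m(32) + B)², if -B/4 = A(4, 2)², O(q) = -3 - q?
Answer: 59936 + 40320*√2 ≈ 1.1696e+5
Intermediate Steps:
A(W, d) = W + d
m(S) = √S*(-3 - S) (m(S) = (-3 - S)*√S = √S*(-3 - S))
B = -144 (B = -4*(4 + 2)² = -4*6² = -4*36 = -144)
(m(32) + B)² = (√32*(-3 - 1*32) - 144)² = ((4*√2)*(-3 - 32) - 144)² = ((4*√2)*(-35) - 144)² = (-140*√2 - 144)² = (-144 - 140*√2)²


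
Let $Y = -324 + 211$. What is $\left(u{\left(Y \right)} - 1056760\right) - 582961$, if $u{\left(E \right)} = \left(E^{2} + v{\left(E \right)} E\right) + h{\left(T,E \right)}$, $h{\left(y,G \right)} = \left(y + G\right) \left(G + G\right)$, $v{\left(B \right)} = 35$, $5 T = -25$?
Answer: $-1604239$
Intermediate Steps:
$T = -5$ ($T = \frac{1}{5} \left(-25\right) = -5$)
$h{\left(y,G \right)} = 2 G \left(G + y\right)$ ($h{\left(y,G \right)} = \left(G + y\right) 2 G = 2 G \left(G + y\right)$)
$Y = -113$
$u{\left(E \right)} = E^{2} + 35 E + 2 E \left(-5 + E\right)$ ($u{\left(E \right)} = \left(E^{2} + 35 E\right) + 2 E \left(E - 5\right) = \left(E^{2} + 35 E\right) + 2 E \left(-5 + E\right) = E^{2} + 35 E + 2 E \left(-5 + E\right)$)
$\left(u{\left(Y \right)} - 1056760\right) - 582961 = \left(- 113 \left(25 + 3 \left(-113\right)\right) - 1056760\right) - 582961 = \left(- 113 \left(25 - 339\right) - 1056760\right) - 582961 = \left(\left(-113\right) \left(-314\right) - 1056760\right) - 582961 = \left(35482 - 1056760\right) - 582961 = -1021278 - 582961 = -1604239$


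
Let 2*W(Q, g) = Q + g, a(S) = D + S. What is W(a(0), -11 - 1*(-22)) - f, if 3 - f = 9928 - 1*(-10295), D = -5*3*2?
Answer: 40421/2 ≈ 20211.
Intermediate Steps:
D = -30 (D = -15*2 = -30)
f = -20220 (f = 3 - (9928 - 1*(-10295)) = 3 - (9928 + 10295) = 3 - 1*20223 = 3 - 20223 = -20220)
a(S) = -30 + S
W(Q, g) = Q/2 + g/2 (W(Q, g) = (Q + g)/2 = Q/2 + g/2)
W(a(0), -11 - 1*(-22)) - f = ((-30 + 0)/2 + (-11 - 1*(-22))/2) - 1*(-20220) = ((½)*(-30) + (-11 + 22)/2) + 20220 = (-15 + (½)*11) + 20220 = (-15 + 11/2) + 20220 = -19/2 + 20220 = 40421/2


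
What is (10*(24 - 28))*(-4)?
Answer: 160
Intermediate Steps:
(10*(24 - 28))*(-4) = (10*(-4))*(-4) = -40*(-4) = 160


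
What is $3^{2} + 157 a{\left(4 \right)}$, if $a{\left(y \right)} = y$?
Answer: $637$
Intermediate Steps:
$3^{2} + 157 a{\left(4 \right)} = 3^{2} + 157 \cdot 4 = 9 + 628 = 637$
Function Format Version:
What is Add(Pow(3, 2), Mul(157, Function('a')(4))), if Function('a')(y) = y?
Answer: 637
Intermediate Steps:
Add(Pow(3, 2), Mul(157, Function('a')(4))) = Add(Pow(3, 2), Mul(157, 4)) = Add(9, 628) = 637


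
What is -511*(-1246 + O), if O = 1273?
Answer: -13797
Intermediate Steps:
-511*(-1246 + O) = -511*(-1246 + 1273) = -511*27 = -13797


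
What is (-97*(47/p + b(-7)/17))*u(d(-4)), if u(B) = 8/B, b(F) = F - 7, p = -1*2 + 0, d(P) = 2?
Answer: 160438/17 ≈ 9437.5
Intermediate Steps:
p = -2 (p = -2 + 0 = -2)
b(F) = -7 + F
(-97*(47/p + b(-7)/17))*u(d(-4)) = (-97*(47/(-2) + (-7 - 7)/17))*(8/2) = (-97*(47*(-½) - 14*1/17))*(8*(½)) = -97*(-47/2 - 14/17)*4 = -97*(-827/34)*4 = (80219/34)*4 = 160438/17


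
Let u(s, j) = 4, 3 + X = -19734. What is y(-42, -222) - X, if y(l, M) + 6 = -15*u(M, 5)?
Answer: 19671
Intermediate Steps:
X = -19737 (X = -3 - 19734 = -19737)
y(l, M) = -66 (y(l, M) = -6 - 15*4 = -6 - 60 = -66)
y(-42, -222) - X = -66 - 1*(-19737) = -66 + 19737 = 19671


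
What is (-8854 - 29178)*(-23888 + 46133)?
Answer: -846021840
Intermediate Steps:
(-8854 - 29178)*(-23888 + 46133) = -38032*22245 = -846021840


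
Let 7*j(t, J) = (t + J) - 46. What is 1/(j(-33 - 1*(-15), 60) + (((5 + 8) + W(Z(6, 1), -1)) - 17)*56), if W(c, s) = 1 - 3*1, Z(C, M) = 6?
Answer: -7/2356 ≈ -0.0029711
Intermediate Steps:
j(t, J) = -46/7 + J/7 + t/7 (j(t, J) = ((t + J) - 46)/7 = ((J + t) - 46)/7 = (-46 + J + t)/7 = -46/7 + J/7 + t/7)
W(c, s) = -2 (W(c, s) = 1 - 3 = -2)
1/(j(-33 - 1*(-15), 60) + (((5 + 8) + W(Z(6, 1), -1)) - 17)*56) = 1/((-46/7 + (⅐)*60 + (-33 - 1*(-15))/7) + (((5 + 8) - 2) - 17)*56) = 1/((-46/7 + 60/7 + (-33 + 15)/7) + ((13 - 2) - 17)*56) = 1/((-46/7 + 60/7 + (⅐)*(-18)) + (11 - 17)*56) = 1/((-46/7 + 60/7 - 18/7) - 6*56) = 1/(-4/7 - 336) = 1/(-2356/7) = -7/2356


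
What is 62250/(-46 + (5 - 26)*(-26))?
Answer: 249/2 ≈ 124.50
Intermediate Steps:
62250/(-46 + (5 - 26)*(-26)) = 62250/(-46 - 21*(-26)) = 62250/(-46 + 546) = 62250/500 = 62250*(1/500) = 249/2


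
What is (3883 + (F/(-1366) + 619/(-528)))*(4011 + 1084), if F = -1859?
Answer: 7134890199145/360624 ≈ 1.9785e+7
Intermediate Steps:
(3883 + (F/(-1366) + 619/(-528)))*(4011 + 1084) = (3883 + (-1859/(-1366) + 619/(-528)))*(4011 + 1084) = (3883 + (-1859*(-1/1366) + 619*(-1/528)))*5095 = (3883 + (1859/1366 - 619/528))*5095 = (3883 + 67999/360624)*5095 = (1400370991/360624)*5095 = 7134890199145/360624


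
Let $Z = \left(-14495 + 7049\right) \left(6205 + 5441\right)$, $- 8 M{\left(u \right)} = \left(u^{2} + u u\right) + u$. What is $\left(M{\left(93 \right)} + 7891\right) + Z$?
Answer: $- \frac{693683191}{8} \approx -8.671 \cdot 10^{7}$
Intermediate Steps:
$M{\left(u \right)} = - \frac{u^{2}}{4} - \frac{u}{8}$ ($M{\left(u \right)} = - \frac{\left(u^{2} + u u\right) + u}{8} = - \frac{\left(u^{2} + u^{2}\right) + u}{8} = - \frac{2 u^{2} + u}{8} = - \frac{u + 2 u^{2}}{8} = - \frac{u^{2}}{4} - \frac{u}{8}$)
$Z = -86716116$ ($Z = \left(-7446\right) 11646 = -86716116$)
$\left(M{\left(93 \right)} + 7891\right) + Z = \left(\left(- \frac{1}{8}\right) 93 \left(1 + 2 \cdot 93\right) + 7891\right) - 86716116 = \left(\left(- \frac{1}{8}\right) 93 \left(1 + 186\right) + 7891\right) - 86716116 = \left(\left(- \frac{1}{8}\right) 93 \cdot 187 + 7891\right) - 86716116 = \left(- \frac{17391}{8} + 7891\right) - 86716116 = \frac{45737}{8} - 86716116 = - \frac{693683191}{8}$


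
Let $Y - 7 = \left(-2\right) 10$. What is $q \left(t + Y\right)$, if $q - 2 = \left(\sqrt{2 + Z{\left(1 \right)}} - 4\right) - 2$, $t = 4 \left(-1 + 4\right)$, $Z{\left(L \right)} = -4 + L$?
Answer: $4 - i \approx 4.0 - 1.0 i$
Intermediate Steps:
$t = 12$ ($t = 4 \cdot 3 = 12$)
$q = -4 + i$ ($q = 2 - \left(6 - \sqrt{2 + \left(-4 + 1\right)}\right) = 2 - \left(6 - \sqrt{2 - 3}\right) = 2 - \left(6 - i\right) = -4 + i \approx -4.0 + 1.0 i$)
$Y = -13$ ($Y = 7 - 20 = -13$)
$q \left(t + Y\right) = \left(-4 + i\right) \left(12 - 13\right) = \left(-4 + i\right) \left(-1\right) = 4 - i$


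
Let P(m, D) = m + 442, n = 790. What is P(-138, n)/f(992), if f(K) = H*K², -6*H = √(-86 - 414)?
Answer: 57*I*√5/1537600 ≈ 8.2893e-5*I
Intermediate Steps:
H = -5*I*√5/3 (H = -√(-86 - 414)/6 = -5*I*√5/3 ≈ -3.7268*I)
P(m, D) = 442 + m
f(K) = -5*I*√5*K²/3 (f(K) = (-5*I*√5/3)*K² = -5*I*√5*K²/3)
P(-138, n)/f(992) = (442 - 138)/((-5/3*I*√5*992²)) = 304/((-5/3*I*√5*984064)) = 304/((-4920320*I*√5/3)) = 304*(3*I*√5/24601600) = 57*I*√5/1537600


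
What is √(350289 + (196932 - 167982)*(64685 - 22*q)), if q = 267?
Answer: √1702928739 ≈ 41267.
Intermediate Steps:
√(350289 + (196932 - 167982)*(64685 - 22*q)) = √(350289 + (196932 - 167982)*(64685 - 22*267)) = √(350289 + 28950*(64685 - 5874)) = √(350289 + 28950*58811) = √(350289 + 1702578450) = √1702928739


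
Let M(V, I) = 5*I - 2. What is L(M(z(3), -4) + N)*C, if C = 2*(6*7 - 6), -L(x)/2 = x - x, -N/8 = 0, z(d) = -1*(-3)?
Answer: 0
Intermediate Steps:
z(d) = 3
M(V, I) = -2 + 5*I
N = 0 (N = -8*0 = 0)
L(x) = 0 (L(x) = -2*(x - x) = -2*0 = 0)
C = 72 (C = 2*(42 - 6) = 2*36 = 72)
L(M(z(3), -4) + N)*C = 0*72 = 0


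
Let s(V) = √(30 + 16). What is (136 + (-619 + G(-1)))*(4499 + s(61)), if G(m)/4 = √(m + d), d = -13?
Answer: -(483 - 4*I*√14)*(4499 + √46) ≈ -2.1763e+6 + 67436.0*I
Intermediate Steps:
s(V) = √46
G(m) = 4*√(-13 + m) (G(m) = 4*√(m - 13) = 4*√(-13 + m))
(136 + (-619 + G(-1)))*(4499 + s(61)) = (136 + (-619 + 4*√(-13 - 1)))*(4499 + √46) = (136 + (-619 + 4*√(-14)))*(4499 + √46) = (136 + (-619 + 4*(I*√14)))*(4499 + √46) = (136 + (-619 + 4*I*√14))*(4499 + √46) = (-483 + 4*I*√14)*(4499 + √46)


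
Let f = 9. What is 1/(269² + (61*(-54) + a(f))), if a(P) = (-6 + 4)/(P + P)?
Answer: 9/621602 ≈ 1.4479e-5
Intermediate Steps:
a(P) = -1/P (a(P) = -2*1/(2*P) = -1/P)
1/(269² + (61*(-54) + a(f))) = 1/(269² + (61*(-54) - 1/9)) = 1/(72361 + (-3294 - 1*⅑)) = 1/(72361 + (-3294 - ⅑)) = 1/(72361 - 29647/9) = 1/(621602/9) = 9/621602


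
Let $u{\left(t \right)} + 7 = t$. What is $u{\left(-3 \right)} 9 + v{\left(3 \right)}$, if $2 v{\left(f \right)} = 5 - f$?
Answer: $-89$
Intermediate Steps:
$u{\left(t \right)} = -7 + t$
$v{\left(f \right)} = \frac{5}{2} - \frac{f}{2}$ ($v{\left(f \right)} = \frac{5 - f}{2} = \frac{5}{2} - \frac{f}{2}$)
$u{\left(-3 \right)} 9 + v{\left(3 \right)} = \left(-7 - 3\right) 9 + \left(\frac{5}{2} - \frac{3}{2}\right) = \left(-10\right) 9 + \left(\frac{5}{2} - \frac{3}{2}\right) = -90 + 1 = -89$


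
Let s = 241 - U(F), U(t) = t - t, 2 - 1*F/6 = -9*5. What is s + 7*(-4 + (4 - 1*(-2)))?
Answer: 255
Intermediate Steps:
F = 282 (F = 12 - (-54)*5 = 12 - 6*(-45) = 12 + 270 = 282)
U(t) = 0
s = 241 (s = 241 - 1*0 = 241 + 0 = 241)
s + 7*(-4 + (4 - 1*(-2))) = 241 + 7*(-4 + (4 - 1*(-2))) = 241 + 7*(-4 + (4 + 2)) = 241 + 7*(-4 + 6) = 241 + 7*2 = 241 + 14 = 255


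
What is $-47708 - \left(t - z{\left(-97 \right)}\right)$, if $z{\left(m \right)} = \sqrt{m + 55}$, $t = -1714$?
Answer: $-45994 + i \sqrt{42} \approx -45994.0 + 6.4807 i$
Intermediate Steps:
$z{\left(m \right)} = \sqrt{55 + m}$
$-47708 - \left(t - z{\left(-97 \right)}\right) = -47708 - \left(-1714 - \sqrt{55 - 97}\right) = -47708 - \left(-1714 - \sqrt{-42}\right) = -47708 - \left(-1714 - i \sqrt{42}\right) = -47708 + \left(1714 + i \sqrt{42}\right) = -45994 + i \sqrt{42}$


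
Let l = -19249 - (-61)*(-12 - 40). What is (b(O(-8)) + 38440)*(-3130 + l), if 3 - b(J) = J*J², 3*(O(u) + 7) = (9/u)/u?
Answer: -259744386252267/262144 ≈ -9.9085e+8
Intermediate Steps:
O(u) = -7 + 3/u² (O(u) = -7 + ((9/u)/u)/3 = -7 + (9/u²)/3 = -7 + 3/u²)
l = -22421 (l = -19249 - (-61)*(-52) = -19249 - 1*3172 = -19249 - 3172 = -22421)
b(J) = 3 - J³ (b(J) = 3 - J*J² = 3 - J³)
(b(O(-8)) + 38440)*(-3130 + l) = ((3 - (-7 + 3/(-8)²)³) + 38440)*(-3130 - 22421) = ((3 - (-7 + 3*(1/64))³) + 38440)*(-25551) = ((3 - (-7 + 3/64)³) + 38440)*(-25551) = ((3 - (-445/64)³) + 38440)*(-25551) = ((3 - 1*(-88121125/262144)) + 38440)*(-25551) = ((3 + 88121125/262144) + 38440)*(-25551) = (88907557/262144 + 38440)*(-25551) = (10165722917/262144)*(-25551) = -259744386252267/262144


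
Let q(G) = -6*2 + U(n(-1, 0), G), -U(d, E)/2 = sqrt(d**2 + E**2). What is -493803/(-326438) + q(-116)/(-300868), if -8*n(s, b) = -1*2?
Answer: 37143359565/24553687046 + sqrt(215297)/601736 ≈ 1.5135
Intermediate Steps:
n(s, b) = 1/4 (n(s, b) = -(-1)*2/8 = -1/8*(-2) = 1/4)
U(d, E) = -2*sqrt(E**2 + d**2) (U(d, E) = -2*sqrt(d**2 + E**2) = -2*sqrt(E**2 + d**2))
q(G) = -12 - 2*sqrt(1/16 + G**2) (q(G) = -6*2 - 2*sqrt(G**2 + (1/4)**2) = -12 - 2*sqrt(G**2 + 1/16) = -12 - 2*sqrt(1/16 + G**2))
-493803/(-326438) + q(-116)/(-300868) = -493803/(-326438) + (-12 - sqrt(1 + 16*(-116)**2)/2)/(-300868) = -493803*(-1/326438) + (-12 - sqrt(1 + 16*13456)/2)*(-1/300868) = 493803/326438 + (-12 - sqrt(1 + 215296)/2)*(-1/300868) = 493803/326438 + (-12 - sqrt(215297)/2)*(-1/300868) = 493803/326438 + (3/75217 + sqrt(215297)/601736) = 37143359565/24553687046 + sqrt(215297)/601736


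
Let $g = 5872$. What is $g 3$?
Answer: $17616$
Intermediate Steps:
$g 3 = 5872 \cdot 3 = 17616$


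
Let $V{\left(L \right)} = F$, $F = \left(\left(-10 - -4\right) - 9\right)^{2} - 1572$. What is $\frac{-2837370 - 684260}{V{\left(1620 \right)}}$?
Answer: $\frac{3521630}{1347} \approx 2614.4$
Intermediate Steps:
$F = -1347$ ($F = \left(\left(-10 + 4\right) - 9\right)^{2} - 1572 = \left(-6 - 9\right)^{2} - 1572 = \left(-15\right)^{2} - 1572 = 225 - 1572 = -1347$)
$V{\left(L \right)} = -1347$
$\frac{-2837370 - 684260}{V{\left(1620 \right)}} = \frac{-2837370 - 684260}{-1347} = \left(-2837370 - 684260\right) \left(- \frac{1}{1347}\right) = \left(-3521630\right) \left(- \frac{1}{1347}\right) = \frac{3521630}{1347}$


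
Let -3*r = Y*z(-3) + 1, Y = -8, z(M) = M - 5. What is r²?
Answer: 4225/9 ≈ 469.44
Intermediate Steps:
z(M) = -5 + M
r = -65/3 (r = -(-8*(-5 - 3) + 1)/3 = -(-8*(-8) + 1)/3 = -(64 + 1)/3 = -⅓*65 = -65/3 ≈ -21.667)
r² = (-65/3)² = 4225/9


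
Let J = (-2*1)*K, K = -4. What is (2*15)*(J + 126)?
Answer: 4020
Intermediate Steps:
J = 8 (J = -2*1*(-4) = -2*(-4) = 8)
(2*15)*(J + 126) = (2*15)*(8 + 126) = 30*134 = 4020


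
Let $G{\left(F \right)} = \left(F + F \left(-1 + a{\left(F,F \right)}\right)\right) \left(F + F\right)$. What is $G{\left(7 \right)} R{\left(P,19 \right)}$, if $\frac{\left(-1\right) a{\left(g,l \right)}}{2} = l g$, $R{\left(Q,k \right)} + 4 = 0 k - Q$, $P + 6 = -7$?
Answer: $-86436$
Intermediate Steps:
$P = -13$ ($P = -6 - 7 = -13$)
$R{\left(Q,k \right)} = -4 - Q$ ($R{\left(Q,k \right)} = -4 + \left(0 k - Q\right) = -4 + \left(0 - Q\right) = -4 - Q$)
$a{\left(g,l \right)} = - 2 g l$ ($a{\left(g,l \right)} = - 2 l g = - 2 g l$)
$G{\left(F \right)} = 2 F \left(F + F \left(-1 - 2 F^{2}\right)\right)$ ($G{\left(F \right)} = \left(F + F \left(-1 - 2 F F\right)\right) \left(F + F\right) = \left(F + F \left(-1 - 2 F^{2}\right)\right) 2 F = 2 F \left(F + F \left(-1 - 2 F^{2}\right)\right)$)
$G{\left(7 \right)} R{\left(P,19 \right)} = - 4 \cdot 7^{4} \left(-4 - -13\right) = \left(-4\right) 2401 \left(-4 + 13\right) = \left(-9604\right) 9 = -86436$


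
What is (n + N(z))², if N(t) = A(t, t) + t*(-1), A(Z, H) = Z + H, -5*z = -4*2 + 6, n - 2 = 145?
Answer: 543169/25 ≈ 21727.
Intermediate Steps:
n = 147 (n = 2 + 145 = 147)
z = ⅖ (z = -(-4*2 + 6)/5 = -(-8 + 6)/5 = -⅕*(-2) = ⅖ ≈ 0.40000)
A(Z, H) = H + Z
N(t) = t (N(t) = (t + t) + t*(-1) = 2*t - t = t)
(n + N(z))² = (147 + ⅖)² = (737/5)² = 543169/25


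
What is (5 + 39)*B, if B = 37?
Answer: 1628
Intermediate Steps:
(5 + 39)*B = (5 + 39)*37 = 44*37 = 1628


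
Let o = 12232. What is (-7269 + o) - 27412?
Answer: -22449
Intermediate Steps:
(-7269 + o) - 27412 = (-7269 + 12232) - 27412 = 4963 - 27412 = -22449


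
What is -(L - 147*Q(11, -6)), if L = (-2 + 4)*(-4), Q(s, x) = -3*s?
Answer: -4843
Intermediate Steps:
L = -8 (L = 2*(-4) = -8)
-(L - 147*Q(11, -6)) = -(-8 - (-441)*11) = -(-8 - 147*(-33)) = -(-8 + 4851) = -1*4843 = -4843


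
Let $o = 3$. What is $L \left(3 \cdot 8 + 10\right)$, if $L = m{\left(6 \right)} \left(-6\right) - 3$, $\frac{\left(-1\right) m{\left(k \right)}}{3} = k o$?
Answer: $10914$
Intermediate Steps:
$m{\left(k \right)} = - 9 k$ ($m{\left(k \right)} = - 3 k 3 = - 3 \cdot 3 k = - 9 k$)
$L = 321$ ($L = \left(-9\right) 6 \left(-6\right) - 3 = \left(-54\right) \left(-6\right) - 3 = 324 - 3 = 321$)
$L \left(3 \cdot 8 + 10\right) = 321 \left(3 \cdot 8 + 10\right) = 321 \left(24 + 10\right) = 321 \cdot 34 = 10914$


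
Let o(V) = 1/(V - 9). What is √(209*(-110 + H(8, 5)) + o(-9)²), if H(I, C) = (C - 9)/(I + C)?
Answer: I*√1262361503/234 ≈ 151.84*I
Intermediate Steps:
o(V) = 1/(-9 + V)
H(I, C) = (-9 + C)/(C + I)
√(209*(-110 + H(8, 5)) + o(-9)²) = √(209*(-110 + (-9 + 5)/(5 + 8)) + (1/(-9 - 9))²) = √(209*(-110 - 4/13) + (1/(-18))²) = √(209*(-110 + (1/13)*(-4)) + (-1/18)²) = √(209*(-110 - 4/13) + 1/324) = √(209*(-1434/13) + 1/324) = √(-299706/13 + 1/324) = √(-97104731/4212) = I*√1262361503/234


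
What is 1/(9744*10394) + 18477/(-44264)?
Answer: -233916818951/560377459488 ≈ -0.41743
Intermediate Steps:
1/(9744*10394) + 18477/(-44264) = (1/9744)*(1/10394) + 18477*(-1/44264) = 1/101279136 - 18477/44264 = -233916818951/560377459488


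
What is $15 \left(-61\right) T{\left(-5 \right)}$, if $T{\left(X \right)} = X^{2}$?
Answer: $-22875$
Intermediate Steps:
$15 \left(-61\right) T{\left(-5 \right)} = 15 \left(-61\right) \left(-5\right)^{2} = \left(-915\right) 25 = -22875$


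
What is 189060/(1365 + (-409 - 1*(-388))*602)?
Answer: -63020/3759 ≈ -16.765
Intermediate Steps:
189060/(1365 + (-409 - 1*(-388))*602) = 189060/(1365 + (-409 + 388)*602) = 189060/(1365 - 21*602) = 189060/(1365 - 12642) = 189060/(-11277) = 189060*(-1/11277) = -63020/3759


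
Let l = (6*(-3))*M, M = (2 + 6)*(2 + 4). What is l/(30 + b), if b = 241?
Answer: -864/271 ≈ -3.1882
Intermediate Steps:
M = 48 (M = 8*6 = 48)
l = -864 (l = (6*(-3))*48 = -18*48 = -864)
l/(30 + b) = -864/(30 + 241) = -864/271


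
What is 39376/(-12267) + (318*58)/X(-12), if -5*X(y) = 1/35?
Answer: -39594235276/12267 ≈ -3.2277e+6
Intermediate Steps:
X(y) = -1/175 (X(y) = -⅕/35 = -⅕*1/35 = -1/175)
39376/(-12267) + (318*58)/X(-12) = 39376/(-12267) + (318*58)/(-1/175) = 39376*(-1/12267) + 18444*(-175) = -39376/12267 - 3227700 = -39594235276/12267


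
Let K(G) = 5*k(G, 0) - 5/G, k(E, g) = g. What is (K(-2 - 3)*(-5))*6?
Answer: -30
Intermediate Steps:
K(G) = -5/G (K(G) = 5*0 - 5/G = 0 - 5/G = -5/G)
(K(-2 - 3)*(-5))*6 = (-5/(-2 - 3)*(-5))*6 = (-5/(-5)*(-5))*6 = (-5*(-⅕)*(-5))*6 = (1*(-5))*6 = -5*6 = -30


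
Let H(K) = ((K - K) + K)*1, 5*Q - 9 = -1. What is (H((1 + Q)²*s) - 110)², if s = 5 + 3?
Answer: 1954404/625 ≈ 3127.0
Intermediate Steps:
Q = 8/5 (Q = 9/5 + (⅕)*(-1) = 9/5 - ⅕ = 8/5 ≈ 1.6000)
s = 8
H(K) = K (H(K) = (0 + K)*1 = K*1 = K)
(H((1 + Q)²*s) - 110)² = ((1 + 8/5)²*8 - 110)² = ((13/5)²*8 - 110)² = ((169/25)*8 - 110)² = (1352/25 - 110)² = (-1398/25)² = 1954404/625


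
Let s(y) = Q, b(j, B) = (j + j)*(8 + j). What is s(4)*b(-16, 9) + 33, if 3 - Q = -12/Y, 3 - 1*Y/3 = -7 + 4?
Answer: 2915/3 ≈ 971.67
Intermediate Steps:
Y = 18 (Y = 9 - 3*(-7 + 4) = 9 - 3*(-3) = 9 + 9 = 18)
b(j, B) = 2*j*(8 + j) (b(j, B) = (2*j)*(8 + j) = 2*j*(8 + j))
Q = 11/3 (Q = 3 - (-12)/18 = 3 - 1*(-⅔) = 3 + ⅔ = 11/3 ≈ 3.6667)
s(y) = 11/3
s(4)*b(-16, 9) + 33 = 11*(2*(-16)*(8 - 16))/3 + 33 = 11*(2*(-16)*(-8))/3 + 33 = (11/3)*256 + 33 = 2816/3 + 33 = 2915/3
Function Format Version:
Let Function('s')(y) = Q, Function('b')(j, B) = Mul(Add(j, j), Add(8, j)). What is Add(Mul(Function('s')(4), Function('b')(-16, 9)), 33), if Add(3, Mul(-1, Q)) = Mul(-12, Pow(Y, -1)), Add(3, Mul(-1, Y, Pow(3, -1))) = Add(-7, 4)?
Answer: Rational(2915, 3) ≈ 971.67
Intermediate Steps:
Y = 18 (Y = Add(9, Mul(-3, Add(-7, 4))) = Add(9, Mul(-3, -3)) = Add(9, 9) = 18)
Function('b')(j, B) = Mul(2, j, Add(8, j)) (Function('b')(j, B) = Mul(Mul(2, j), Add(8, j)) = Mul(2, j, Add(8, j)))
Q = Rational(11, 3) (Q = Add(3, Mul(-1, Mul(-12, Pow(18, -1)))) = Add(3, Mul(-1, Mul(-12, Rational(1, 18)))) = Add(3, Mul(-1, Rational(-2, 3))) = Add(3, Rational(2, 3)) = Rational(11, 3) ≈ 3.6667)
Function('s')(y) = Rational(11, 3)
Add(Mul(Function('s')(4), Function('b')(-16, 9)), 33) = Add(Mul(Rational(11, 3), Mul(2, -16, Add(8, -16))), 33) = Add(Mul(Rational(11, 3), Mul(2, -16, -8)), 33) = Add(Mul(Rational(11, 3), 256), 33) = Add(Rational(2816, 3), 33) = Rational(2915, 3)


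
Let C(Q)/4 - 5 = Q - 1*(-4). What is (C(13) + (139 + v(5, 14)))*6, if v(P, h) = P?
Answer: 1392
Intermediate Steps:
C(Q) = 36 + 4*Q (C(Q) = 20 + 4*(Q - 1*(-4)) = 20 + 4*(Q + 4) = 20 + 4*(4 + Q) = 20 + (16 + 4*Q) = 36 + 4*Q)
(C(13) + (139 + v(5, 14)))*6 = ((36 + 4*13) + (139 + 5))*6 = ((36 + 52) + 144)*6 = (88 + 144)*6 = 232*6 = 1392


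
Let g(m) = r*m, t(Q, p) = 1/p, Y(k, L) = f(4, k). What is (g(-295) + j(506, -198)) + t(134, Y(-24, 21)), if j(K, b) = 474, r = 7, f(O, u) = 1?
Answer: -1590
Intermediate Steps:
Y(k, L) = 1
g(m) = 7*m
(g(-295) + j(506, -198)) + t(134, Y(-24, 21)) = (7*(-295) + 474) + 1/1 = (-2065 + 474) + 1 = -1591 + 1 = -1590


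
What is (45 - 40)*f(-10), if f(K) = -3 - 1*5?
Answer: -40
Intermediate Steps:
f(K) = -8 (f(K) = -3 - 5 = -8)
(45 - 40)*f(-10) = (45 - 40)*(-8) = 5*(-8) = -40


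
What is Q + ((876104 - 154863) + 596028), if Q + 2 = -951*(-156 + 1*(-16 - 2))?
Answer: 1482741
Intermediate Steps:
Q = 165472 (Q = -2 - 951*(-156 + 1*(-16 - 2)) = -2 - 951*(-156 + 1*(-18)) = -2 - 951*(-156 - 18) = -2 - 951*(-174) = -2 + 165474 = 165472)
Q + ((876104 - 154863) + 596028) = 165472 + ((876104 - 154863) + 596028) = 165472 + (721241 + 596028) = 165472 + 1317269 = 1482741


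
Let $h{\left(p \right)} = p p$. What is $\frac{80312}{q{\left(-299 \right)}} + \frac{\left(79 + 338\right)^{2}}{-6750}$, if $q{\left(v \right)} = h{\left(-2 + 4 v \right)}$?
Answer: $- \frac{6917335621}{269100750} \approx -25.705$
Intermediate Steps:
$h{\left(p \right)} = p^{2}$
$q{\left(v \right)} = \left(-2 + 4 v\right)^{2}$
$\frac{80312}{q{\left(-299 \right)}} + \frac{\left(79 + 338\right)^{2}}{-6750} = \frac{80312}{4 \left(-1 + 2 \left(-299\right)\right)^{2}} + \frac{\left(79 + 338\right)^{2}}{-6750} = \frac{80312}{4 \left(-1 - 598\right)^{2}} + 417^{2} \left(- \frac{1}{6750}\right) = \frac{80312}{4 \left(-599\right)^{2}} + 173889 \left(- \frac{1}{6750}\right) = \frac{80312}{4 \cdot 358801} - \frac{19321}{750} = \frac{80312}{1435204} - \frac{19321}{750} = 80312 \cdot \frac{1}{1435204} - \frac{19321}{750} = \frac{20078}{358801} - \frac{19321}{750} = - \frac{6917335621}{269100750}$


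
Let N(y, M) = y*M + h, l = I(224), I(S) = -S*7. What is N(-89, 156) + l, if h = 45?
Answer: -15407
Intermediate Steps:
I(S) = -7*S
l = -1568 (l = -7*224 = -1568)
N(y, M) = 45 + M*y (N(y, M) = y*M + 45 = M*y + 45 = 45 + M*y)
N(-89, 156) + l = (45 + 156*(-89)) - 1568 = (45 - 13884) - 1568 = -13839 - 1568 = -15407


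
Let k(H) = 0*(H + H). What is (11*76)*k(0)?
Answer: 0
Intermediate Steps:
k(H) = 0 (k(H) = 0*(2*H) = 0)
(11*76)*k(0) = (11*76)*0 = 836*0 = 0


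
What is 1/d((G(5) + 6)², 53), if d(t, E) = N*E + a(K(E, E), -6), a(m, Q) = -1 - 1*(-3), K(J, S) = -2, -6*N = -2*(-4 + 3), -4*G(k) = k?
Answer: -3/47 ≈ -0.063830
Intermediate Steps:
G(k) = -k/4
N = -⅓ (N = -(-1)*(-4 + 3)/3 = -(-1)*(-1)/3 = -⅙*2 = -⅓ ≈ -0.33333)
a(m, Q) = 2 (a(m, Q) = -1 + 3 = 2)
d(t, E) = 2 - E/3 (d(t, E) = -E/3 + 2 = 2 - E/3)
1/d((G(5) + 6)², 53) = 1/(2 - ⅓*53) = 1/(2 - 53/3) = 1/(-47/3) = -3/47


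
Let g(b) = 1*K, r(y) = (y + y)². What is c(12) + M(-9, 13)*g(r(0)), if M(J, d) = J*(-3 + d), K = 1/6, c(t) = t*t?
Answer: 129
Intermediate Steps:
c(t) = t²
K = ⅙ (K = 1*(⅙) = ⅙ ≈ 0.16667)
r(y) = 4*y² (r(y) = (2*y)² = 4*y²)
g(b) = ⅙ (g(b) = 1*(⅙) = ⅙)
c(12) + M(-9, 13)*g(r(0)) = 12² - 9*(-3 + 13)*(⅙) = 144 - 9*10*(⅙) = 144 - 90*⅙ = 144 - 15 = 129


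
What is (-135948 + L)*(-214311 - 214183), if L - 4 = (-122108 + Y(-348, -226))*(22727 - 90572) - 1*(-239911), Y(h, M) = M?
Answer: -3556437724289318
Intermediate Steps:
L = 8299990145 (L = 4 + ((-122108 - 226)*(22727 - 90572) - 1*(-239911)) = 4 + (-122334*(-67845) + 239911) = 4 + (8299750230 + 239911) = 4 + 8299990141 = 8299990145)
(-135948 + L)*(-214311 - 214183) = (-135948 + 8299990145)*(-214311 - 214183) = 8299854197*(-428494) = -3556437724289318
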